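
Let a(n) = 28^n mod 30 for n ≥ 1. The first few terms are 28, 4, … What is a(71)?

We have a(1) = 28; a(2) = 4; a(3) = 22; a(4) = 16; a(5) = 28.
The sequence repeats with period 4.
(71 - 1) mod 4 = 2, so a(71) = a(3) = 22.

22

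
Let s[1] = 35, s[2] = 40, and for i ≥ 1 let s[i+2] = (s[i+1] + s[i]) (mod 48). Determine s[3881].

14

s[1] = 35; s[2] = 40; s[3] = 27; s[4] = 19; s[5] = 46; s[6] = 17; s[7] = 15; s[8] = 32; s[9] = 47; s[10] = 31; s[11] = 30; s[12] = 13; s[13] = 43; s[14] = 8; s[15] = 3; s[16] = 11; s[17] = 14; s[18] = 25; s[19] = 39; s[20] = 16; s[21] = 7; s[22] = 23; s[23] = 30; s[24] = 5; s[25] = 35; s[26] = 40.
The sequence repeats with period 24.
(3881 - 1) mod 24 = 16, so s[3881] = s[17] = 14.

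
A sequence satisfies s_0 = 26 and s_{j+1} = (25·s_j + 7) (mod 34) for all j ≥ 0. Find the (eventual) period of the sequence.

Computing terms: s_0 = 26, s_1 = 11, s_2 = 10, s_3 = 19, s_4 = 6, s_5 = 21, s_6 = 22, s_7 = 13, s_8 = 26.
Since s_8 = s_0 = 26, the sequence is periodic with period 8.

8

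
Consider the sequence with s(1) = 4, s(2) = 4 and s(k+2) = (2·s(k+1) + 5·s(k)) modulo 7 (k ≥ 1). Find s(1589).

5

Listing terms: s(1) = 4,  s(2) = 4,  s(3) = 0,  s(4) = 6,  s(5) = 5,  s(6) = 5,  s(7) = 0,  s(8) = 4,  s(9) = 1,  s(10) = 1,  s(11) = 0,  s(12) = 5,  s(13) = 3,  s(14) = 3,  s(15) = 0,  s(16) = 1,  s(17) = 2,  s(18) = 2,  s(19) = 0,  s(20) = 3,  s(21) = 6,  s(22) = 6,  s(23) = 0,  s(24) = 2,  s(25) = 4,  s(26) = 4.
The sequence repeats with period 24.
So s(1589) = s(1 + ((1589-1) mod 24)) = s(5) = 5.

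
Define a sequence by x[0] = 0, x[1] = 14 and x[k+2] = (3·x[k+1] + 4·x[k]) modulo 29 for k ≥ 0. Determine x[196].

0

Computing terms: x[0] = 0; x[1] = 14; x[2] = 13; x[3] = 8; x[4] = 18; x[5] = 28; x[6] = 11; x[7] = 0; x[8] = 15; x[9] = 16; x[10] = 21; x[11] = 11; x[12] = 1; x[13] = 18; x[14] = 0; x[15] = 14.
The sequence repeats with period 14.
(196 - 0) mod 14 = 0, so x[196] = x[0] = 0.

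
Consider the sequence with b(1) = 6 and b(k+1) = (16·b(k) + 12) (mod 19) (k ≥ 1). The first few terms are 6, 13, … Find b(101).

We have b(1) = 6,  b(2) = 13,  b(3) = 11,  b(4) = 17,  b(5) = 18,  b(6) = 15,  b(7) = 5,  b(8) = 16,  b(9) = 2,  b(10) = 6.
The sequence repeats with period 9.
So b(101) = b(1 + ((101-1) mod 9)) = b(2) = 13.

13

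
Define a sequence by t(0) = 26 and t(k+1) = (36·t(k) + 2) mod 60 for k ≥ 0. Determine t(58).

We have t(0) = 26,  t(1) = 38,  t(2) = 50,  t(3) = 2,  t(4) = 14,  t(5) = 26.
Since t(5) = t(0) = 26, the sequence is periodic with period 5.
So t(58) = t(0 + ((58-0) mod 5)) = t(3) = 2.

2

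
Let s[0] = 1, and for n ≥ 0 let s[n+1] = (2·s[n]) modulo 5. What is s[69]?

2

Listing terms: s[0] = 1,  s[1] = 2,  s[2] = 4,  s[3] = 3,  s[4] = 1.
Since s[4] = s[0] = 1, the sequence is periodic with period 4.
(69 - 0) mod 4 = 1, so s[69] = s[1] = 2.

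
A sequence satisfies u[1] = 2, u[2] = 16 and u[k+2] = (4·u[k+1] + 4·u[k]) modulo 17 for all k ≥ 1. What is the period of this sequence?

We have u[1] = 2; u[2] = 16; u[3] = 4; u[4] = 12; u[5] = 13; u[6] = 15; u[7] = 10; u[8] = 15; u[9] = 15; u[10] = 1; u[11] = 13; u[12] = 5; u[13] = 4; u[14] = 2; u[15] = 7; u[16] = 2; u[17] = 2; u[18] = 16.
Since (u[17], u[18]) = (u[1], u[2]) = (2, 16) (two consecutive terms determine the rest), the sequence is periodic with period 16.

16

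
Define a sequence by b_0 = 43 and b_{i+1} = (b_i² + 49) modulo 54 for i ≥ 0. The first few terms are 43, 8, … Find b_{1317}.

b_0 = 43,  b_1 = 8,  b_2 = 5,  b_3 = 20,  b_4 = 17,  b_5 = 14,  b_6 = 29,  b_7 = 26,  b_8 = 23,  b_9 = 38,  b_{10} = 35,  b_{11} = 32,  b_{12} = 47,  b_{13} = 44,  b_{14} = 41,  b_{15} = 2,  b_{16} = 53,  b_{17} = 50,  b_{18} = 11,  b_{19} = 8.
Since b_{19} = b_1 = 8, the sequence is eventually periodic: after a pre-period of length 1 it cycles with period 18.
For i ≥ 1, b_i depends only on (i - 1) mod 18. (1317 - 1) mod 18 = 2, so b_{1317} = b_3 = 20.

20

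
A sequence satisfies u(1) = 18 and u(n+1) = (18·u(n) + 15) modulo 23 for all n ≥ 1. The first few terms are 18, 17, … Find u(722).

0

We have u(1) = 18, u(2) = 17, u(3) = 22, u(4) = 20, u(5) = 7, u(6) = 3, u(7) = 0, u(8) = 15, u(9) = 9, u(10) = 16, u(11) = 4, u(12) = 18.
Since u(12) = u(1) = 18, the sequence is periodic with period 11.
(722 - 1) mod 11 = 6, so u(722) = u(7) = 0.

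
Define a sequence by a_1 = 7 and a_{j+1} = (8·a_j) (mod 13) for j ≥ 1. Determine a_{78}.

4

a_1 = 7, a_2 = 4, a_3 = 6, a_4 = 9, a_5 = 7.
The sequence repeats with period 4.
So a_{78} = a_{1 + ((78-1) mod 4)} = a_2 = 4.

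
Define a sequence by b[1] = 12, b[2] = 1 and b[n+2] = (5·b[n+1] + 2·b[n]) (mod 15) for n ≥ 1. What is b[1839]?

Listing terms: b[1] = 12, b[2] = 1, b[3] = 14, b[4] = 12, b[5] = 13, b[6] = 14, b[7] = 6, b[8] = 13, b[9] = 2, b[10] = 6, b[11] = 4, b[12] = 2, b[13] = 3, b[14] = 4, b[15] = 11, b[16] = 3, b[17] = 7, b[18] = 11, b[19] = 9, b[20] = 7, b[21] = 8, b[22] = 9, b[23] = 1, b[24] = 8, b[25] = 12, b[26] = 1.
The sequence repeats with period 24.
(1839 - 1) mod 24 = 14, so b[1839] = b[15] = 11.

11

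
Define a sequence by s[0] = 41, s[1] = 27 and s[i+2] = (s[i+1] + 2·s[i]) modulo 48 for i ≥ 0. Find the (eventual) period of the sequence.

Computing terms: s[0] = 41,  s[1] = 27,  s[2] = 13,  s[3] = 19,  s[4] = 45,  s[5] = 35,  s[6] = 29,  s[7] = 3,  s[8] = 13,  s[9] = 19.
Since (s[8], s[9]) = (s[2], s[3]) = (13, 19) (two consecutive terms determine the rest), the sequence is eventually periodic: after a pre-period of length 2 it cycles with period 6.

6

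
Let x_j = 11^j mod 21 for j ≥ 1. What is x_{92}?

16

Listing terms: x_1 = 11; x_2 = 16; x_3 = 8; x_4 = 4; x_5 = 2; x_6 = 1; x_7 = 11.
Since x_7 = x_1 = 11, the sequence is periodic with period 6.
(92 - 1) mod 6 = 1, so x_{92} = x_2 = 16.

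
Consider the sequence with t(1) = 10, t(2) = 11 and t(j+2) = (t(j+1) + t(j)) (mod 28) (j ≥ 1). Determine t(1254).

1

t(1) = 10, t(2) = 11, t(3) = 21, t(4) = 4, t(5) = 25, t(6) = 1, t(7) = 26, t(8) = 27, t(9) = 25, t(10) = 24, t(11) = 21, t(12) = 17, t(13) = 10, t(14) = 27, t(15) = 9, t(16) = 8, t(17) = 17, t(18) = 25, t(19) = 14, t(20) = 11, t(21) = 25, t(22) = 8, t(23) = 5, t(24) = 13, t(25) = 18, t(26) = 3, t(27) = 21, t(28) = 24, t(29) = 17, t(30) = 13, t(31) = 2, t(32) = 15, t(33) = 17, t(34) = 4, t(35) = 21, t(36) = 25, t(37) = 18, t(38) = 15, t(39) = 5, t(40) = 20, t(41) = 25, t(42) = 17, t(43) = 14, t(44) = 3, t(45) = 17, t(46) = 20, t(47) = 9, t(48) = 1, t(49) = 10, t(50) = 11.
The sequence repeats with period 48.
So t(1254) = t(1 + ((1254-1) mod 48)) = t(6) = 1.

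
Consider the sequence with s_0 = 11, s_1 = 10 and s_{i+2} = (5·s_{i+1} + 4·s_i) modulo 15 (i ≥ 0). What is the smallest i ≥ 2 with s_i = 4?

2

s_0 = 11, s_1 = 10, s_2 = 4, s_3 = 0, s_4 = 1, s_5 = 5, s_6 = 14, s_7 = 0, s_8 = 11, s_9 = 10.
The sequence repeats with period 8.
The value 4 first appears (with i ≥ 2) at s_2.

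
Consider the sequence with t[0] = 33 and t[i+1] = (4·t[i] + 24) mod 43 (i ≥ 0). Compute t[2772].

33

Computing terms: t[0] = 33, t[1] = 27, t[2] = 3, t[3] = 36, t[4] = 39, t[5] = 8, t[6] = 13, t[7] = 33.
The sequence repeats with period 7.
So t[2772] = t[0 + ((2772-0) mod 7)] = t[0] = 33.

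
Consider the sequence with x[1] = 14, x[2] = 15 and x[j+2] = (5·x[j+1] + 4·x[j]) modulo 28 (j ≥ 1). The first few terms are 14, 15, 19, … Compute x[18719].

15

We have x[1] = 14,  x[2] = 15,  x[3] = 19,  x[4] = 15,  x[5] = 11,  x[6] = 3,  x[7] = 3,  x[8] = 27,  x[9] = 7,  x[10] = 3,  x[11] = 15,  x[12] = 3,  x[13] = 19,  x[14] = 23,  x[15] = 23,  x[16] = 11,  x[17] = 7,  x[18] = 23,  x[19] = 3,  x[20] = 23,  x[21] = 15,  x[22] = 27,  x[23] = 27,  x[24] = 19,  x[25] = 7,  x[26] = 27,  x[27] = 23,  x[28] = 27,  x[29] = 3,  x[30] = 11,  x[31] = 11,  x[32] = 15,  x[33] = 7,  x[34] = 11,  x[35] = 27,  x[36] = 11,  x[37] = 23,  x[38] = 19,  x[39] = 19,  x[40] = 3,  x[41] = 7,  x[42] = 19,  x[43] = 11,  x[44] = 19,  x[45] = 27,  x[46] = 15,  x[47] = 15,  x[48] = 23,  x[49] = 7,  x[50] = 15,  x[51] = 19.
Since (x[50], x[51]) = (x[2], x[3]) = (15, 19) (two consecutive terms determine the rest), the sequence is eventually periodic: after a pre-period of length 1 it cycles with period 48.
For j ≥ 2, x[j] depends only on (j - 2) mod 48. (18719 - 2) mod 48 = 45, so x[18719] = x[47] = 15.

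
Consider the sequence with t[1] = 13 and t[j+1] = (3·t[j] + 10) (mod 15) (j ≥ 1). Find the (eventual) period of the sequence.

t[1] = 13; t[2] = 4; t[3] = 7; t[4] = 1; t[5] = 13.
The sequence repeats with period 4.

4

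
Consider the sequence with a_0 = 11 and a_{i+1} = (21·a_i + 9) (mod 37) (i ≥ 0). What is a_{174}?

29

Computing terms: a_0 = 11,  a_1 = 18,  a_2 = 17,  a_3 = 33,  a_4 = 36,  a_5 = 25,  a_6 = 16,  a_7 = 12,  a_8 = 2,  a_9 = 14,  a_{10} = 7,  a_{11} = 8,  a_{12} = 29,  a_{13} = 26,  a_{14} = 0,  a_{15} = 9,  a_{16} = 13,  a_{17} = 23,  a_{18} = 11.
Since a_{18} = a_0 = 11, the sequence is periodic with period 18.
(174 - 0) mod 18 = 12, so a_{174} = a_{12} = 29.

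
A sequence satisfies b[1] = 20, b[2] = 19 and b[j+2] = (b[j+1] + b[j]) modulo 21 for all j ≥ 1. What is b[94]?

Computing terms: b[1] = 20, b[2] = 19, b[3] = 18, b[4] = 16, b[5] = 13, b[6] = 8, b[7] = 0, b[8] = 8, b[9] = 8, b[10] = 16, b[11] = 3, b[12] = 19, b[13] = 1, b[14] = 20, b[15] = 0, b[16] = 20, b[17] = 20, b[18] = 19.
Since (b[17], b[18]) = (b[1], b[2]) = (20, 19) (two consecutive terms determine the rest), the sequence is periodic with period 16.
(94 - 1) mod 16 = 13, so b[94] = b[14] = 20.

20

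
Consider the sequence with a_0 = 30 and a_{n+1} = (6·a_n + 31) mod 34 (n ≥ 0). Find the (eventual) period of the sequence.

16

We have a_0 = 30,  a_1 = 7,  a_2 = 5,  a_3 = 27,  a_4 = 23,  a_5 = 33,  a_6 = 25,  a_7 = 11,  a_8 = 29,  a_9 = 1,  a_{10} = 3,  a_{11} = 15,  a_{12} = 19,  a_{13} = 9,  a_{14} = 17,  a_{15} = 31,  a_{16} = 13,  a_{17} = 7.
Since a_{17} = a_1 = 7, the sequence is eventually periodic: after a pre-period of length 1 it cycles with period 16.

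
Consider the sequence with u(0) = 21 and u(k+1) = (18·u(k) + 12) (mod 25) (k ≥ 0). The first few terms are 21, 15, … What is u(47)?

13

Listing terms: u(0) = 21,  u(1) = 15,  u(2) = 7,  u(3) = 13,  u(4) = 21.
The sequence repeats with period 4.
So u(47) = u(0 + ((47-0) mod 4)) = u(3) = 13.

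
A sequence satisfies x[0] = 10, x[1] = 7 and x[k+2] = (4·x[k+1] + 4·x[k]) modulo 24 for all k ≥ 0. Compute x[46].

x[0] = 10; x[1] = 7; x[2] = 20; x[3] = 12; x[4] = 8; x[5] = 8; x[6] = 16; x[7] = 0; x[8] = 16; x[9] = 16; x[10] = 8; x[11] = 0; x[12] = 8; x[13] = 8.
Since (x[12], x[13]) = (x[4], x[5]) = (8, 8) (two consecutive terms determine the rest), the sequence is eventually periodic: after a pre-period of length 4 it cycles with period 8.
For k ≥ 4, x[k] depends only on (k - 4) mod 8. (46 - 4) mod 8 = 2, so x[46] = x[6] = 16.

16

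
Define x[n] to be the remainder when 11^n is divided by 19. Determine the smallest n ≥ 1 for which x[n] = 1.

3

Computing terms: x[0] = 1, x[1] = 11, x[2] = 7, x[3] = 1.
The sequence repeats with period 3.
The value 1 next appears (with n ≥ 1) at x[3].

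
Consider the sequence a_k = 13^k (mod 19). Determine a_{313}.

We have a_1 = 13,  a_2 = 17,  a_3 = 12,  a_4 = 4,  a_5 = 14,  a_6 = 11,  a_7 = 10,  a_8 = 16,  a_9 = 18,  a_{10} = 6,  a_{11} = 2,  a_{12} = 7,  a_{13} = 15,  a_{14} = 5,  a_{15} = 8,  a_{16} = 9,  a_{17} = 3,  a_{18} = 1,  a_{19} = 13.
Since a_{19} = a_1 = 13, the sequence is periodic with period 18.
So a_{313} = a_{1 + ((313-1) mod 18)} = a_7 = 10.

10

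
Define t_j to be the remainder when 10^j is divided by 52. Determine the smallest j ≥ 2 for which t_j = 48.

2

Computing terms: t_1 = 10; t_2 = 48; t_3 = 12; t_4 = 16; t_5 = 4; t_6 = 40; t_7 = 36; t_8 = 48.
Since t_8 = t_2 = 48, the sequence is eventually periodic: after a pre-period of length 1 it cycles with period 6.
The value 48 first appears (with j ≥ 2) at t_2.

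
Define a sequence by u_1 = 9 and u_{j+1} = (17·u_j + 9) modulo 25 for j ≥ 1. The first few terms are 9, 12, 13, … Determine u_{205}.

19

Computing terms: u_1 = 9,  u_2 = 12,  u_3 = 13,  u_4 = 5,  u_5 = 19,  u_6 = 7,  u_7 = 3,  u_8 = 10,  u_9 = 4,  u_{10} = 2,  u_{11} = 18,  u_{12} = 15,  u_{13} = 14,  u_{14} = 22,  u_{15} = 8,  u_{16} = 20,  u_{17} = 24,  u_{18} = 17,  u_{19} = 23,  u_{20} = 0,  u_{21} = 9.
Since u_{21} = u_1 = 9, the sequence is periodic with period 20.
(205 - 1) mod 20 = 4, so u_{205} = u_5 = 19.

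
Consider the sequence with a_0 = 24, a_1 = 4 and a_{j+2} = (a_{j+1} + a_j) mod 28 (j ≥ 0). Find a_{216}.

4

a_0 = 24; a_1 = 4; a_2 = 0; a_3 = 4; a_4 = 4; a_5 = 8; a_6 = 12; a_7 = 20; a_8 = 4; a_9 = 24; a_{10} = 0; a_{11} = 24; a_{12} = 24; a_{13} = 20; a_{14} = 16; a_{15} = 8; a_{16} = 24; a_{17} = 4.
Since (a_{16}, a_{17}) = (a_0, a_1) = (24, 4) (two consecutive terms determine the rest), the sequence is periodic with period 16.
So a_{216} = a_{0 + ((216-0) mod 16)} = a_8 = 4.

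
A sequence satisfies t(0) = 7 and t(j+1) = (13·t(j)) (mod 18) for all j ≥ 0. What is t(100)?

Computing terms: t(0) = 7; t(1) = 1; t(2) = 13; t(3) = 7.
The sequence repeats with period 3.
(100 - 0) mod 3 = 1, so t(100) = t(1) = 1.

1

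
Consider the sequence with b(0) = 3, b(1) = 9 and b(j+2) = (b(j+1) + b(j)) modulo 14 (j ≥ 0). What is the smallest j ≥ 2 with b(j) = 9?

Computing terms: b(0) = 3, b(1) = 9, b(2) = 12, b(3) = 7, b(4) = 5, b(5) = 12, b(6) = 3, b(7) = 1, b(8) = 4, b(9) = 5, b(10) = 9, b(11) = 0, b(12) = 9, b(13) = 9, b(14) = 4, b(15) = 13, b(16) = 3, b(17) = 2, b(18) = 5, b(19) = 7, b(20) = 12, b(21) = 5, b(22) = 3, b(23) = 8, b(24) = 11, b(25) = 5, b(26) = 2, b(27) = 7, b(28) = 9, b(29) = 2, b(30) = 11, b(31) = 13, b(32) = 10, b(33) = 9, b(34) = 5, b(35) = 0, b(36) = 5, b(37) = 5, b(38) = 10, b(39) = 1, b(40) = 11, b(41) = 12, b(42) = 9, b(43) = 7, b(44) = 2, b(45) = 9, b(46) = 11, b(47) = 6, b(48) = 3, b(49) = 9.
Since (b(48), b(49)) = (b(0), b(1)) = (3, 9) (two consecutive terms determine the rest), the sequence is periodic with period 48.
The value 9 first appears (with j ≥ 2) at b(10).

10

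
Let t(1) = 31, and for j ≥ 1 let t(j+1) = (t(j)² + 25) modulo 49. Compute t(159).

12

t(1) = 31, t(2) = 6, t(3) = 12, t(4) = 22, t(5) = 19, t(6) = 43, t(7) = 12.
Since t(7) = t(3) = 12, the sequence is eventually periodic: after a pre-period of length 2 it cycles with period 4.
For j ≥ 3, t(j) depends only on (j - 3) mod 4. (159 - 3) mod 4 = 0, so t(159) = t(3) = 12.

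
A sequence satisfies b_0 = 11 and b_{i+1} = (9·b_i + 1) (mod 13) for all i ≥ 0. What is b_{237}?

Computing terms: b_0 = 11, b_1 = 9, b_2 = 4, b_3 = 11.
Since b_3 = b_0 = 11, the sequence is periodic with period 3.
So b_{237} = b_{0 + ((237-0) mod 3)} = b_0 = 11.

11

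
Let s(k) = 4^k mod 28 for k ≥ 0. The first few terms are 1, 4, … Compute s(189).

8

Listing terms: s(0) = 1; s(1) = 4; s(2) = 16; s(3) = 8; s(4) = 4.
Since s(4) = s(1) = 4, the sequence is eventually periodic: after a pre-period of length 1 it cycles with period 3.
For k ≥ 1, s(k) depends only on (k - 1) mod 3. (189 - 1) mod 3 = 2, so s(189) = s(3) = 8.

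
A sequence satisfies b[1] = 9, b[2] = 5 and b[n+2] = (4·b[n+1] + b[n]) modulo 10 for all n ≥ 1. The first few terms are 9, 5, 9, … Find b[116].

7

b[1] = 9; b[2] = 5; b[3] = 9; b[4] = 1; b[5] = 3; b[6] = 3; b[7] = 5; b[8] = 3; b[9] = 7; b[10] = 1; b[11] = 1; b[12] = 5; b[13] = 1; b[14] = 9; b[15] = 7; b[16] = 7; b[17] = 5; b[18] = 7; b[19] = 3; b[20] = 9; b[21] = 9; b[22] = 5.
Since (b[21], b[22]) = (b[1], b[2]) = (9, 5) (two consecutive terms determine the rest), the sequence is periodic with period 20.
So b[116] = b[1 + ((116-1) mod 20)] = b[16] = 7.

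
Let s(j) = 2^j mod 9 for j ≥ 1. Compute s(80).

4

We have s(1) = 2,  s(2) = 4,  s(3) = 8,  s(4) = 7,  s(5) = 5,  s(6) = 1,  s(7) = 2.
The sequence repeats with period 6.
So s(80) = s(1 + ((80-1) mod 6)) = s(2) = 4.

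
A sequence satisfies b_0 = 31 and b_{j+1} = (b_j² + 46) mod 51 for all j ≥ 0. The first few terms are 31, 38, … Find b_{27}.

Computing terms: b_0 = 31,  b_1 = 38,  b_2 = 11,  b_3 = 14,  b_4 = 38.
Since b_4 = b_1 = 38, the sequence is eventually periodic: after a pre-period of length 1 it cycles with period 3.
For j ≥ 1, b_j depends only on (j - 1) mod 3. (27 - 1) mod 3 = 2, so b_{27} = b_3 = 14.

14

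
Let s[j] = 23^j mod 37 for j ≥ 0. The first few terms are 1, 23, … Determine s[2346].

36

Listing terms: s[0] = 1; s[1] = 23; s[2] = 11; s[3] = 31; s[4] = 10; s[5] = 8; s[6] = 36; s[7] = 14; s[8] = 26; s[9] = 6; s[10] = 27; s[11] = 29; s[12] = 1.
The sequence repeats with period 12.
(2346 - 0) mod 12 = 6, so s[2346] = s[6] = 36.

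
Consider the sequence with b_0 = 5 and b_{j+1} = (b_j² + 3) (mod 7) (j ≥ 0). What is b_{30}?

We have b_0 = 5, b_1 = 0, b_2 = 3, b_3 = 5.
Since b_3 = b_0 = 5, the sequence is periodic with period 3.
So b_{30} = b_{0 + ((30-0) mod 3)} = b_0 = 5.

5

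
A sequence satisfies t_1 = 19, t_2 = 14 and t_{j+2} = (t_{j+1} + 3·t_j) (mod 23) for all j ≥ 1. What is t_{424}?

21

t_1 = 19,  t_2 = 14,  t_3 = 2,  t_4 = 21,  t_5 = 4,  t_6 = 21,  t_7 = 10,  t_8 = 4,  t_9 = 11,  t_{10} = 0,  t_{11} = 10,  t_{12} = 10,  t_{13} = 17,  t_{14} = 1,  t_{15} = 6,  t_{16} = 9,  t_{17} = 4,  t_{18} = 8,  t_{19} = 20,  t_{20} = 21,  t_{21} = 12,  t_{22} = 6,  t_{23} = 19,  t_{24} = 14.
Since (t_{23}, t_{24}) = (t_1, t_2) = (19, 14) (two consecutive terms determine the rest), the sequence is periodic with period 22.
So t_{424} = t_{1 + ((424-1) mod 22)} = t_6 = 21.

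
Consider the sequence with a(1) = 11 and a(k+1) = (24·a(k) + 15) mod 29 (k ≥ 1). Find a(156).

a(1) = 11,  a(2) = 18,  a(3) = 12,  a(4) = 13,  a(5) = 8,  a(6) = 4,  a(7) = 24,  a(8) = 11.
Since a(8) = a(1) = 11, the sequence is periodic with period 7.
So a(156) = a(1 + ((156-1) mod 7)) = a(2) = 18.

18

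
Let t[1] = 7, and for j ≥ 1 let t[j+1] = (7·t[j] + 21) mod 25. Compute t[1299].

11

We have t[1] = 7, t[2] = 20, t[3] = 11, t[4] = 23, t[5] = 7.
Since t[5] = t[1] = 7, the sequence is periodic with period 4.
So t[1299] = t[1 + ((1299-1) mod 4)] = t[3] = 11.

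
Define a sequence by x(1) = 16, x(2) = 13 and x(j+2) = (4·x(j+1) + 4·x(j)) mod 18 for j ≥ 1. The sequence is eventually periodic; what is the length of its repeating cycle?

24

We have x(1) = 16,  x(2) = 13,  x(3) = 8,  x(4) = 12,  x(5) = 8,  x(6) = 8,  x(7) = 10,  x(8) = 0,  x(9) = 4,  x(10) = 16,  x(11) = 8,  x(12) = 6,  x(13) = 2,  x(14) = 14,  x(15) = 10,  x(16) = 6,  x(17) = 10,  x(18) = 10,  x(19) = 8,  x(20) = 0,  x(21) = 14,  x(22) = 2,  x(23) = 10,  x(24) = 12,  x(25) = 16,  x(26) = 4,  x(27) = 8,  x(28) = 12.
Since (x(27), x(28)) = (x(3), x(4)) = (8, 12) (two consecutive terms determine the rest), the sequence is eventually periodic: after a pre-period of length 2 it cycles with period 24.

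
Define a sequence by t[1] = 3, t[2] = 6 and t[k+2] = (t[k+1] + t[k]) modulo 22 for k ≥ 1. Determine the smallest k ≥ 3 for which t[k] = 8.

Computing terms: t[1] = 3,  t[2] = 6,  t[3] = 9,  t[4] = 15,  t[5] = 2,  t[6] = 17,  t[7] = 19,  t[8] = 14,  t[9] = 11,  t[10] = 3,  t[11] = 14,  t[12] = 17,  t[13] = 9,  t[14] = 4,  t[15] = 13,  t[16] = 17,  t[17] = 8,  t[18] = 3,  t[19] = 11,  t[20] = 14,  t[21] = 3,  t[22] = 17,  t[23] = 20,  t[24] = 15,  t[25] = 13,  t[26] = 6,  t[27] = 19,  t[28] = 3,  t[29] = 0,  t[30] = 3,  t[31] = 3,  t[32] = 6.
The sequence repeats with period 30.
The value 8 first appears (with k ≥ 3) at t[17].

17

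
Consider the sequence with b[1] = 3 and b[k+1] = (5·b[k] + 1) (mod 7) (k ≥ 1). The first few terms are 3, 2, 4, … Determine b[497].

1

Computing terms: b[1] = 3, b[2] = 2, b[3] = 4, b[4] = 0, b[5] = 1, b[6] = 6, b[7] = 3.
The sequence repeats with period 6.
(497 - 1) mod 6 = 4, so b[497] = b[5] = 1.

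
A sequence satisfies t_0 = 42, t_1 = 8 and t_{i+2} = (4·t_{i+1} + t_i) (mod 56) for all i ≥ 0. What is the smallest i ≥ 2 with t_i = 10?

10

Computing terms: t_0 = 42; t_1 = 8; t_2 = 18; t_3 = 24; t_4 = 2; t_5 = 32; t_6 = 18; t_7 = 48; t_8 = 42; t_9 = 48; t_{10} = 10; t_{11} = 32; t_{12} = 26; t_{13} = 24; t_{14} = 10; t_{15} = 8; t_{16} = 42; t_{17} = 8.
Since (t_{16}, t_{17}) = (t_0, t_1) = (42, 8) (two consecutive terms determine the rest), the sequence is periodic with period 16.
The value 10 first appears (with i ≥ 2) at t_{10}.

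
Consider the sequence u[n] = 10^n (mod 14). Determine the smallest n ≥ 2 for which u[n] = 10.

7

Computing terms: u[1] = 10, u[2] = 2, u[3] = 6, u[4] = 4, u[5] = 12, u[6] = 8, u[7] = 10.
Since u[7] = u[1] = 10, the sequence is periodic with period 6.
The value 10 next appears (with n ≥ 2) at u[7].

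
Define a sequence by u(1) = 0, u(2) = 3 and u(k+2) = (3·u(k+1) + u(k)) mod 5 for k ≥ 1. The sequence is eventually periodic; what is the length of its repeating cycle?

We have u(1) = 0; u(2) = 3; u(3) = 4; u(4) = 0; u(5) = 4; u(6) = 2; u(7) = 0; u(8) = 2; u(9) = 1; u(10) = 0; u(11) = 1; u(12) = 3; u(13) = 0; u(14) = 3.
Since (u(13), u(14)) = (u(1), u(2)) = (0, 3) (two consecutive terms determine the rest), the sequence is periodic with period 12.

12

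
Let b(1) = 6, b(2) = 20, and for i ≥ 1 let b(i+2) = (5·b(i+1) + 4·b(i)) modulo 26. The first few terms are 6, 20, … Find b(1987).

b(1) = 6, b(2) = 20, b(3) = 20, b(4) = 24, b(5) = 18, b(6) = 4, b(7) = 14, b(8) = 8, b(9) = 18, b(10) = 18, b(11) = 6, b(12) = 24, b(13) = 14, b(14) = 10, b(15) = 2, b(16) = 24, b(17) = 24, b(18) = 8, b(19) = 6, b(20) = 10, b(21) = 22, b(22) = 20, b(23) = 6, b(24) = 6, b(25) = 2, b(26) = 8, b(27) = 22, b(28) = 12, b(29) = 18, b(30) = 8, b(31) = 8, b(32) = 20, b(33) = 2, b(34) = 12, b(35) = 16, b(36) = 24, b(37) = 2, b(38) = 2, b(39) = 18, b(40) = 20, b(41) = 16, b(42) = 4, b(43) = 6, b(44) = 20.
The sequence repeats with period 42.
(1987 - 1) mod 42 = 12, so b(1987) = b(13) = 14.

14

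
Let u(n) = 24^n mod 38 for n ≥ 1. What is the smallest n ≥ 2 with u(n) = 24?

We have u(1) = 24,  u(2) = 6,  u(3) = 30,  u(4) = 36,  u(5) = 28,  u(6) = 26,  u(7) = 16,  u(8) = 4,  u(9) = 20,  u(10) = 24.
Since u(10) = u(1) = 24, the sequence is periodic with period 9.
The value 24 next appears (with n ≥ 2) at u(10).

10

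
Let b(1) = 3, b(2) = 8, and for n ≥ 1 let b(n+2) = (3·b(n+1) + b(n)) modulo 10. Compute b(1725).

3

b(1) = 3,  b(2) = 8,  b(3) = 7,  b(4) = 9,  b(5) = 4,  b(6) = 1,  b(7) = 7,  b(8) = 2,  b(9) = 3,  b(10) = 1,  b(11) = 6,  b(12) = 9,  b(13) = 3,  b(14) = 8.
Since (b(13), b(14)) = (b(1), b(2)) = (3, 8) (two consecutive terms determine the rest), the sequence is periodic with period 12.
(1725 - 1) mod 12 = 8, so b(1725) = b(9) = 3.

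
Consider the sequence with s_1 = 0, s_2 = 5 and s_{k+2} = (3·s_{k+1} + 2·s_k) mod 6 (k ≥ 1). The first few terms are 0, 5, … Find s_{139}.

3

s_1 = 0, s_2 = 5, s_3 = 3, s_4 = 1, s_5 = 3, s_6 = 5, s_7 = 3.
Since (s_6, s_7) = (s_2, s_3) = (5, 3) (two consecutive terms determine the rest), the sequence is eventually periodic: after a pre-period of length 1 it cycles with period 4.
For k ≥ 2, s_k depends only on (k - 2) mod 4. (139 - 2) mod 4 = 1, so s_{139} = s_3 = 3.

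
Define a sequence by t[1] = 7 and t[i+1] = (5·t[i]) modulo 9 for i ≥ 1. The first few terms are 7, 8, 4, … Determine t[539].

1

Listing terms: t[1] = 7; t[2] = 8; t[3] = 4; t[4] = 2; t[5] = 1; t[6] = 5; t[7] = 7.
The sequence repeats with period 6.
So t[539] = t[1 + ((539-1) mod 6)] = t[5] = 1.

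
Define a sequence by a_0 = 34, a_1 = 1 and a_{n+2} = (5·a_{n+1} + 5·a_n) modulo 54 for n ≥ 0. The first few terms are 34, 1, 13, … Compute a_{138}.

We have a_0 = 34, a_1 = 1, a_2 = 13, a_3 = 16, a_4 = 37, a_5 = 49, a_6 = 52, a_7 = 19, a_8 = 31, a_9 = 34, a_{10} = 1.
The sequence repeats with period 9.
(138 - 0) mod 9 = 3, so a_{138} = a_3 = 16.

16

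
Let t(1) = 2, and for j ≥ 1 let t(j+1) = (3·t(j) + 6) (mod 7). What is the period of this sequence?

6

Computing terms: t(1) = 2, t(2) = 5, t(3) = 0, t(4) = 6, t(5) = 3, t(6) = 1, t(7) = 2.
Since t(7) = t(1) = 2, the sequence is periodic with period 6.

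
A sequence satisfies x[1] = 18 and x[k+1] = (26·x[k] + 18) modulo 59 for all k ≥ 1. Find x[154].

42

We have x[1] = 18,  x[2] = 14,  x[3] = 28,  x[4] = 38,  x[5] = 3,  x[6] = 37,  x[7] = 36,  x[8] = 10,  x[9] = 42,  x[10] = 48,  x[11] = 27,  x[12] = 12,  x[13] = 35,  x[14] = 43,  x[15] = 15,  x[16] = 54,  x[17] = 6,  x[18] = 56,  x[19] = 58,  x[20] = 51,  x[21] = 46,  x[22] = 34,  x[23] = 17,  x[24] = 47,  x[25] = 1,  x[26] = 44,  x[27] = 41,  x[28] = 22,  x[29] = 0,  x[30] = 18.
The sequence repeats with period 29.
(154 - 1) mod 29 = 8, so x[154] = x[9] = 42.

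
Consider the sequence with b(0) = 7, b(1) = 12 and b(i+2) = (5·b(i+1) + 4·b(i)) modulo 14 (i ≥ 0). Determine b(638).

10

Computing terms: b(0) = 7, b(1) = 12, b(2) = 4, b(3) = 12, b(4) = 6, b(5) = 8, b(6) = 8, b(7) = 2, b(8) = 0, b(9) = 8, b(10) = 12, b(11) = 8, b(12) = 4, b(13) = 10, b(14) = 10, b(15) = 6, b(16) = 0, b(17) = 10, b(18) = 8, b(19) = 10, b(20) = 12, b(21) = 2, b(22) = 2, b(23) = 4, b(24) = 0, b(25) = 2, b(26) = 10, b(27) = 2, b(28) = 8, b(29) = 6, b(30) = 6, b(31) = 12, b(32) = 0, b(33) = 6, b(34) = 2, b(35) = 6, b(36) = 10, b(37) = 4, b(38) = 4, b(39) = 8, b(40) = 0, b(41) = 4, b(42) = 6, b(43) = 4, b(44) = 2, b(45) = 12, b(46) = 12, b(47) = 10, b(48) = 0, b(49) = 12, b(50) = 4.
Since (b(49), b(50)) = (b(1), b(2)) = (12, 4) (two consecutive terms determine the rest), the sequence is eventually periodic: after a pre-period of length 1 it cycles with period 48.
For i ≥ 1, b(i) depends only on (i - 1) mod 48. (638 - 1) mod 48 = 13, so b(638) = b(14) = 10.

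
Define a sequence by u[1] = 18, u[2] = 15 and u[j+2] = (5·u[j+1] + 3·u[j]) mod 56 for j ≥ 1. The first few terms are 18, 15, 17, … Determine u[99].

u[1] = 18, u[2] = 15, u[3] = 17, u[4] = 18, u[5] = 29, u[6] = 31, u[7] = 18, u[8] = 15.
The sequence repeats with period 6.
(99 - 1) mod 6 = 2, so u[99] = u[3] = 17.

17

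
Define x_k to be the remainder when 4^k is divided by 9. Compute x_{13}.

Listing terms: x_0 = 1,  x_1 = 4,  x_2 = 7,  x_3 = 1.
The sequence repeats with period 3.
So x_{13} = x_{0 + ((13-0) mod 3)} = x_1 = 4.

4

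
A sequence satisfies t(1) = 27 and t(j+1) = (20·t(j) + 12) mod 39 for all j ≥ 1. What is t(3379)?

21

t(1) = 27,  t(2) = 6,  t(3) = 15,  t(4) = 0,  t(5) = 12,  t(6) = 18,  t(7) = 21,  t(8) = 3,  t(9) = 33,  t(10) = 9,  t(11) = 36,  t(12) = 30,  t(13) = 27.
The sequence repeats with period 12.
So t(3379) = t(1 + ((3379-1) mod 12)) = t(7) = 21.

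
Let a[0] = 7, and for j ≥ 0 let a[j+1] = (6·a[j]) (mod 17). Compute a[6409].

a[0] = 7; a[1] = 8; a[2] = 14; a[3] = 16; a[4] = 11; a[5] = 15; a[6] = 5; a[7] = 13; a[8] = 10; a[9] = 9; a[10] = 3; a[11] = 1; a[12] = 6; a[13] = 2; a[14] = 12; a[15] = 4; a[16] = 7.
Since a[16] = a[0] = 7, the sequence is periodic with period 16.
So a[6409] = a[0 + ((6409-0) mod 16)] = a[9] = 9.

9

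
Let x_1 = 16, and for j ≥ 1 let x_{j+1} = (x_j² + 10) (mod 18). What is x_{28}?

Listing terms: x_1 = 16, x_2 = 14, x_3 = 8, x_4 = 2, x_5 = 14.
Since x_5 = x_2 = 14, the sequence is eventually periodic: after a pre-period of length 1 it cycles with period 3.
For j ≥ 2, x_j depends only on (j - 2) mod 3. (28 - 2) mod 3 = 2, so x_{28} = x_4 = 2.

2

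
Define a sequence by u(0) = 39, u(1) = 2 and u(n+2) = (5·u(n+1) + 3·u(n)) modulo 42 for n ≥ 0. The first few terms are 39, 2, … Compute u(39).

11

We have u(0) = 39,  u(1) = 2,  u(2) = 1,  u(3) = 11,  u(4) = 16,  u(5) = 29,  u(6) = 25,  u(7) = 2,  u(8) = 1.
Since (u(7), u(8)) = (u(1), u(2)) = (2, 1) (two consecutive terms determine the rest), the sequence is eventually periodic: after a pre-period of length 1 it cycles with period 6.
For n ≥ 1, u(n) depends only on (n - 1) mod 6. (39 - 1) mod 6 = 2, so u(39) = u(3) = 11.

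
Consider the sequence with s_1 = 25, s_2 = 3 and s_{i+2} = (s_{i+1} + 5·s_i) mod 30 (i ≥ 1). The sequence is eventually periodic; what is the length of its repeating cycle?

6

Listing terms: s_1 = 25; s_2 = 3; s_3 = 8; s_4 = 23; s_5 = 3; s_6 = 28; s_7 = 13; s_8 = 3; s_9 = 8.
Since (s_8, s_9) = (s_2, s_3) = (3, 8) (two consecutive terms determine the rest), the sequence is eventually periodic: after a pre-period of length 1 it cycles with period 6.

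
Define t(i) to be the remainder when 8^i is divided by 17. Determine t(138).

13

t(0) = 1,  t(1) = 8,  t(2) = 13,  t(3) = 2,  t(4) = 16,  t(5) = 9,  t(6) = 4,  t(7) = 15,  t(8) = 1.
The sequence repeats with period 8.
(138 - 0) mod 8 = 2, so t(138) = t(2) = 13.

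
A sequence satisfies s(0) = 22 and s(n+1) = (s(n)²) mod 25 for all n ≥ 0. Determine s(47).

11

Listing terms: s(0) = 22,  s(1) = 9,  s(2) = 6,  s(3) = 11,  s(4) = 21,  s(5) = 16,  s(6) = 6.
Since s(6) = s(2) = 6, the sequence is eventually periodic: after a pre-period of length 2 it cycles with period 4.
For n ≥ 2, s(n) depends only on (n - 2) mod 4. (47 - 2) mod 4 = 1, so s(47) = s(3) = 11.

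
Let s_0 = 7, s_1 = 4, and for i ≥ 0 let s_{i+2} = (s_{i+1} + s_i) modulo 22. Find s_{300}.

7

s_0 = 7,  s_1 = 4,  s_2 = 11,  s_3 = 15,  s_4 = 4,  s_5 = 19,  s_6 = 1,  s_7 = 20,  s_8 = 21,  s_9 = 19,  s_{10} = 18,  s_{11} = 15,  s_{12} = 11,  s_{13} = 4,  s_{14} = 15,  s_{15} = 19,  s_{16} = 12,  s_{17} = 9,  s_{18} = 21,  s_{19} = 8,  s_{20} = 7,  s_{21} = 15,  s_{22} = 0,  s_{23} = 15,  s_{24} = 15,  s_{25} = 8,  s_{26} = 1,  s_{27} = 9,  s_{28} = 10,  s_{29} = 19,  s_{30} = 7,  s_{31} = 4.
Since (s_{30}, s_{31}) = (s_0, s_1) = (7, 4) (two consecutive terms determine the rest), the sequence is periodic with period 30.
(300 - 0) mod 30 = 0, so s_{300} = s_0 = 7.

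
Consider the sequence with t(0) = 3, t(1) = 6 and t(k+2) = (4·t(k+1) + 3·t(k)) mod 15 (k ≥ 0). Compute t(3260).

Listing terms: t(0) = 3, t(1) = 6, t(2) = 3, t(3) = 0, t(4) = 9, t(5) = 6, t(6) = 6, t(7) = 12, t(8) = 6, t(9) = 0, t(10) = 3, t(11) = 12, t(12) = 12, t(13) = 9, t(14) = 12, t(15) = 0, t(16) = 6, t(17) = 9, t(18) = 9, t(19) = 3, t(20) = 9, t(21) = 0, t(22) = 12, t(23) = 3, t(24) = 3, t(25) = 6.
Since (t(24), t(25)) = (t(0), t(1)) = (3, 6) (two consecutive terms determine the rest), the sequence is periodic with period 24.
(3260 - 0) mod 24 = 20, so t(3260) = t(20) = 9.

9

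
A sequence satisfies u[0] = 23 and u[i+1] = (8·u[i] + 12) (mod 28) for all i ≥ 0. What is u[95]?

8

Listing terms: u[0] = 23; u[1] = 0; u[2] = 12; u[3] = 24; u[4] = 8; u[5] = 20; u[6] = 4; u[7] = 16; u[8] = 0.
Since u[8] = u[1] = 0, the sequence is eventually periodic: after a pre-period of length 1 it cycles with period 7.
For i ≥ 1, u[i] depends only on (i - 1) mod 7. (95 - 1) mod 7 = 3, so u[95] = u[4] = 8.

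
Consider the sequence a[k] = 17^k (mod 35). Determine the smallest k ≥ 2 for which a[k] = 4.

a[1] = 17, a[2] = 9, a[3] = 13, a[4] = 11, a[5] = 12, a[6] = 29, a[7] = 3, a[8] = 16, a[9] = 27, a[10] = 4, a[11] = 33, a[12] = 1, a[13] = 17.
The sequence repeats with period 12.
The value 4 first appears (with k ≥ 2) at a[10].

10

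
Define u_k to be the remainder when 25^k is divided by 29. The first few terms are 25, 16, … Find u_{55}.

7

We have u_1 = 25,  u_2 = 16,  u_3 = 23,  u_4 = 24,  u_5 = 20,  u_6 = 7,  u_7 = 1,  u_8 = 25.
Since u_8 = u_1 = 25, the sequence is periodic with period 7.
So u_{55} = u_{1 + ((55-1) mod 7)} = u_6 = 7.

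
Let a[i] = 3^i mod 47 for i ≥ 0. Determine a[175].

Listing terms: a[0] = 1; a[1] = 3; a[2] = 9; a[3] = 27; a[4] = 34; a[5] = 8; a[6] = 24; a[7] = 25; a[8] = 28; a[9] = 37; a[10] = 17; a[11] = 4; a[12] = 12; a[13] = 36; a[14] = 14; a[15] = 42; a[16] = 32; a[17] = 2; a[18] = 6; a[19] = 18; a[20] = 7; a[21] = 21; a[22] = 16; a[23] = 1.
Since a[23] = a[0] = 1, the sequence is periodic with period 23.
(175 - 0) mod 23 = 14, so a[175] = a[14] = 14.

14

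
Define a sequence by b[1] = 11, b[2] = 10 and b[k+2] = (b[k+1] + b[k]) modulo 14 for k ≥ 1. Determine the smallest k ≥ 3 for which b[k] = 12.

47

We have b[1] = 11; b[2] = 10; b[3] = 7; b[4] = 3; b[5] = 10; b[6] = 13; b[7] = 9; b[8] = 8; b[9] = 3; b[10] = 11; b[11] = 0; b[12] = 11; b[13] = 11; b[14] = 8; b[15] = 5; b[16] = 13; b[17] = 4; b[18] = 3; b[19] = 7; b[20] = 10; b[21] = 3; b[22] = 13; b[23] = 2; b[24] = 1; b[25] = 3; b[26] = 4; b[27] = 7; b[28] = 11; b[29] = 4; b[30] = 1; b[31] = 5; b[32] = 6; b[33] = 11; b[34] = 3; b[35] = 0; b[36] = 3; b[37] = 3; b[38] = 6; b[39] = 9; b[40] = 1; b[41] = 10; b[42] = 11; b[43] = 7; b[44] = 4; b[45] = 11; b[46] = 1; b[47] = 12; b[48] = 13; b[49] = 11; b[50] = 10.
Since (b[49], b[50]) = (b[1], b[2]) = (11, 10) (two consecutive terms determine the rest), the sequence is periodic with period 48.
The value 12 first appears (with k ≥ 3) at b[47].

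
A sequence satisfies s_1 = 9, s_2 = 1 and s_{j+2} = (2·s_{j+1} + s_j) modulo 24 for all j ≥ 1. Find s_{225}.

9

s_1 = 9, s_2 = 1, s_3 = 11, s_4 = 23, s_5 = 9, s_6 = 17, s_7 = 19, s_8 = 7, s_9 = 9, s_{10} = 1.
Since (s_9, s_{10}) = (s_1, s_2) = (9, 1) (two consecutive terms determine the rest), the sequence is periodic with period 8.
So s_{225} = s_{1 + ((225-1) mod 8)} = s_1 = 9.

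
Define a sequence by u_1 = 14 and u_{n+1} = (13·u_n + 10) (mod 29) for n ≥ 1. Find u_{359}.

19

We have u_1 = 14; u_2 = 18; u_3 = 12; u_4 = 21; u_5 = 22; u_6 = 6; u_7 = 1; u_8 = 23; u_9 = 19; u_{10} = 25; u_{11} = 16; u_{12} = 15; u_{13} = 2; u_{14} = 7; u_{15} = 14.
Since u_{15} = u_1 = 14, the sequence is periodic with period 14.
So u_{359} = u_{1 + ((359-1) mod 14)} = u_9 = 19.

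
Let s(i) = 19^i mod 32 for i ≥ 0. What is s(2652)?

Listing terms: s(0) = 1,  s(1) = 19,  s(2) = 9,  s(3) = 11,  s(4) = 17,  s(5) = 3,  s(6) = 25,  s(7) = 27,  s(8) = 1.
Since s(8) = s(0) = 1, the sequence is periodic with period 8.
So s(2652) = s(0 + ((2652-0) mod 8)) = s(4) = 17.

17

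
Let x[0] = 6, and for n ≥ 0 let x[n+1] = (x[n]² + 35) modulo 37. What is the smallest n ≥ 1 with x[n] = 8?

7

Computing terms: x[0] = 6; x[1] = 34; x[2] = 7; x[3] = 10; x[4] = 24; x[5] = 19; x[6] = 26; x[7] = 8; x[8] = 25; x[9] = 31; x[10] = 34.
Since x[10] = x[1] = 34, the sequence is eventually periodic: after a pre-period of length 1 it cycles with period 9.
The value 8 first appears (with n ≥ 1) at x[7].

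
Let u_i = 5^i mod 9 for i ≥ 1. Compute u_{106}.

4

u_1 = 5; u_2 = 7; u_3 = 8; u_4 = 4; u_5 = 2; u_6 = 1; u_7 = 5.
Since u_7 = u_1 = 5, the sequence is periodic with period 6.
So u_{106} = u_{1 + ((106-1) mod 6)} = u_4 = 4.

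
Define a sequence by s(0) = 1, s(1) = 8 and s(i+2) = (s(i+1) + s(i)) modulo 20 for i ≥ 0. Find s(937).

8

We have s(0) = 1; s(1) = 8; s(2) = 9; s(3) = 17; s(4) = 6; s(5) = 3; s(6) = 9; s(7) = 12; s(8) = 1; s(9) = 13; s(10) = 14; s(11) = 7; s(12) = 1; s(13) = 8.
Since (s(12), s(13)) = (s(0), s(1)) = (1, 8) (two consecutive terms determine the rest), the sequence is periodic with period 12.
So s(937) = s(0 + ((937-0) mod 12)) = s(1) = 8.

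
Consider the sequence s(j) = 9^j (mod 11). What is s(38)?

3

We have s(1) = 9,  s(2) = 4,  s(3) = 3,  s(4) = 5,  s(5) = 1,  s(6) = 9.
The sequence repeats with period 5.
(38 - 1) mod 5 = 2, so s(38) = s(3) = 3.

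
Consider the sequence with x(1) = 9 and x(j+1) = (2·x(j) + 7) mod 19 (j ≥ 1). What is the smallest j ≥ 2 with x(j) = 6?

Listing terms: x(1) = 9, x(2) = 6, x(3) = 0, x(4) = 7, x(5) = 2, x(6) = 11, x(7) = 10, x(8) = 8, x(9) = 4, x(10) = 15, x(11) = 18, x(12) = 5, x(13) = 17, x(14) = 3, x(15) = 13, x(16) = 14, x(17) = 16, x(18) = 1, x(19) = 9.
Since x(19) = x(1) = 9, the sequence is periodic with period 18.
The value 6 first appears (with j ≥ 2) at x(2).

2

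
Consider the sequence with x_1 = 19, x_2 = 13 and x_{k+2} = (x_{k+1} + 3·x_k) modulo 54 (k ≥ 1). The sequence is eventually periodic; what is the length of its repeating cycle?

We have x_1 = 19, x_2 = 13, x_3 = 16, x_4 = 1, x_5 = 49, x_6 = 52, x_7 = 37, x_8 = 31, x_9 = 34, x_{10} = 19, x_{11} = 13.
Since (x_{10}, x_{11}) = (x_1, x_2) = (19, 13) (two consecutive terms determine the rest), the sequence is periodic with period 9.

9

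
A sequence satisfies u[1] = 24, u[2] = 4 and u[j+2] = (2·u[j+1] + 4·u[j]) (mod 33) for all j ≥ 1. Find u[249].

Computing terms: u[1] = 24,  u[2] = 4,  u[3] = 5,  u[4] = 26,  u[5] = 6,  u[6] = 17,  u[7] = 25,  u[8] = 19,  u[9] = 6,  u[10] = 22,  u[11] = 2,  u[12] = 26,  u[13] = 27,  u[14] = 26,  u[15] = 28,  u[16] = 28,  u[17] = 3,  u[18] = 19,  u[19] = 17,  u[20] = 11,  u[21] = 24,  u[22] = 26,  u[23] = 16,  u[24] = 4,  u[25] = 6,  u[26] = 28,  u[27] = 14,  u[28] = 8,  u[29] = 6,  u[30] = 11,  u[31] = 13,  u[32] = 4,  u[33] = 27,  u[34] = 4,  u[35] = 17,  u[36] = 17,  u[37] = 3,  u[38] = 8,  u[39] = 28,  u[40] = 22,  u[41] = 24,  u[42] = 4.
The sequence repeats with period 40.
(249 - 1) mod 40 = 8, so u[249] = u[9] = 6.

6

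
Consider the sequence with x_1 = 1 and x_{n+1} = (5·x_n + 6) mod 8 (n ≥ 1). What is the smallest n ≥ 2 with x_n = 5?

Listing terms: x_1 = 1; x_2 = 3; x_3 = 5; x_4 = 7; x_5 = 1.
Since x_5 = x_1 = 1, the sequence is periodic with period 4.
The value 5 first appears (with n ≥ 2) at x_3.

3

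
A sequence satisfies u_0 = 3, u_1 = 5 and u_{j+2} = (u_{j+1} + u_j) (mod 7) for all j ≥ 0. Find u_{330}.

6

We have u_0 = 3, u_1 = 5, u_2 = 1, u_3 = 6, u_4 = 0, u_5 = 6, u_6 = 6, u_7 = 5, u_8 = 4, u_9 = 2, u_{10} = 6, u_{11} = 1, u_{12} = 0, u_{13} = 1, u_{14} = 1, u_{15} = 2, u_{16} = 3, u_{17} = 5.
Since (u_{16}, u_{17}) = (u_0, u_1) = (3, 5) (two consecutive terms determine the rest), the sequence is periodic with period 16.
(330 - 0) mod 16 = 10, so u_{330} = u_{10} = 6.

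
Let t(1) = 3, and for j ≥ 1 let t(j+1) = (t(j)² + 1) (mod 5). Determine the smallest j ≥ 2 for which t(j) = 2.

Computing terms: t(1) = 3; t(2) = 0; t(3) = 1; t(4) = 2; t(5) = 0.
Since t(5) = t(2) = 0, the sequence is eventually periodic: after a pre-period of length 1 it cycles with period 3.
The value 2 first appears (with j ≥ 2) at t(4).

4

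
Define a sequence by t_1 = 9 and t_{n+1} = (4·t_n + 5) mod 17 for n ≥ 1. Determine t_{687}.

16

We have t_1 = 9, t_2 = 7, t_3 = 16, t_4 = 1, t_5 = 9.
The sequence repeats with period 4.
(687 - 1) mod 4 = 2, so t_{687} = t_3 = 16.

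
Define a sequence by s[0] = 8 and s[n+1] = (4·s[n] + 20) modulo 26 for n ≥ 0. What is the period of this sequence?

6

We have s[0] = 8,  s[1] = 0,  s[2] = 20,  s[3] = 22,  s[4] = 4,  s[5] = 10,  s[6] = 8.
The sequence repeats with period 6.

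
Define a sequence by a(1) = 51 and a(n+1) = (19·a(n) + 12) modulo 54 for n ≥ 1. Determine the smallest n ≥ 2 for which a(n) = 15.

Listing terms: a(1) = 51,  a(2) = 9,  a(3) = 21,  a(4) = 33,  a(5) = 45,  a(6) = 3,  a(7) = 15,  a(8) = 27,  a(9) = 39,  a(10) = 51.
The sequence repeats with period 9.
The value 15 first appears (with n ≥ 2) at a(7).

7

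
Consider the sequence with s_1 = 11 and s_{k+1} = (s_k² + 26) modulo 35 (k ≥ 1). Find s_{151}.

We have s_1 = 11,  s_2 = 7,  s_3 = 5,  s_4 = 16,  s_5 = 2,  s_6 = 30,  s_7 = 16.
Since s_7 = s_4 = 16, the sequence is eventually periodic: after a pre-period of length 3 it cycles with period 3.
For k ≥ 4, s_k depends only on (k - 4) mod 3. (151 - 4) mod 3 = 0, so s_{151} = s_4 = 16.

16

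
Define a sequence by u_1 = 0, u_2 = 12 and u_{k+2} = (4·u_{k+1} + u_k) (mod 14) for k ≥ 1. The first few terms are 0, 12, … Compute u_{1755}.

Listing terms: u_1 = 0, u_2 = 12, u_3 = 6, u_4 = 8, u_5 = 10, u_6 = 6, u_7 = 6, u_8 = 2, u_9 = 0, u_{10} = 2, u_{11} = 8, u_{12} = 6, u_{13} = 4, u_{14} = 8, u_{15} = 8, u_{16} = 12, u_{17} = 0, u_{18} = 12.
Since (u_{17}, u_{18}) = (u_1, u_2) = (0, 12) (two consecutive terms determine the rest), the sequence is periodic with period 16.
(1755 - 1) mod 16 = 10, so u_{1755} = u_{11} = 8.

8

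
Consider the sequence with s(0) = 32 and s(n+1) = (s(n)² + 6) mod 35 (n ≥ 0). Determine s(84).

Computing terms: s(0) = 32,  s(1) = 15,  s(2) = 21,  s(3) = 27,  s(4) = 0,  s(5) = 6,  s(6) = 7,  s(7) = 20,  s(8) = 21.
Since s(8) = s(2) = 21, the sequence is eventually periodic: after a pre-period of length 2 it cycles with period 6.
For n ≥ 2, s(n) depends only on (n - 2) mod 6. (84 - 2) mod 6 = 4, so s(84) = s(6) = 7.

7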